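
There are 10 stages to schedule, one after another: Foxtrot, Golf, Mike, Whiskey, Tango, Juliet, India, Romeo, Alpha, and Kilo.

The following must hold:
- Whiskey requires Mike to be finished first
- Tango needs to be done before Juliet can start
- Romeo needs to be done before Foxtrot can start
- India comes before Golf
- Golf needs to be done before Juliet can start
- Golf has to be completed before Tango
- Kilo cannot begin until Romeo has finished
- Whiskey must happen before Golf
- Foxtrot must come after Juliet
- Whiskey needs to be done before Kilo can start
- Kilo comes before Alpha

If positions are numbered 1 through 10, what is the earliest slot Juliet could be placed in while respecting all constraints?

Working backwards through the constraints from Juliet, its full set of required predecessors is Golf, Mike, Whiskey, Tango, India — 5 of them.
With 5 mandatory predecessors, the earliest Juliet can sit is position 5+1 = 6, and placing just those 5 first achieves it.

6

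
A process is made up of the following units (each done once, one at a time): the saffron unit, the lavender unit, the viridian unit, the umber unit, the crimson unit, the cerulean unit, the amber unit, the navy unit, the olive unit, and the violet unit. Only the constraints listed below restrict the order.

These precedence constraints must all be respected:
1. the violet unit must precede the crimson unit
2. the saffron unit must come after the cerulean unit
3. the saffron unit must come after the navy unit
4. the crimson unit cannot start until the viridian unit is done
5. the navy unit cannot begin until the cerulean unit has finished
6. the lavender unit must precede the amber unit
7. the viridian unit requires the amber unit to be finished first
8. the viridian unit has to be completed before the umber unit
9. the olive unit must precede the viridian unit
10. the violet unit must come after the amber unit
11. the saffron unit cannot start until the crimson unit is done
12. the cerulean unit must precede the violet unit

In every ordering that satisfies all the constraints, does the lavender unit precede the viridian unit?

Yes

Following the dependencies: the lavender unit → the amber unit → the viridian unit.
That forces the lavender unit before the viridian unit in every valid schedule.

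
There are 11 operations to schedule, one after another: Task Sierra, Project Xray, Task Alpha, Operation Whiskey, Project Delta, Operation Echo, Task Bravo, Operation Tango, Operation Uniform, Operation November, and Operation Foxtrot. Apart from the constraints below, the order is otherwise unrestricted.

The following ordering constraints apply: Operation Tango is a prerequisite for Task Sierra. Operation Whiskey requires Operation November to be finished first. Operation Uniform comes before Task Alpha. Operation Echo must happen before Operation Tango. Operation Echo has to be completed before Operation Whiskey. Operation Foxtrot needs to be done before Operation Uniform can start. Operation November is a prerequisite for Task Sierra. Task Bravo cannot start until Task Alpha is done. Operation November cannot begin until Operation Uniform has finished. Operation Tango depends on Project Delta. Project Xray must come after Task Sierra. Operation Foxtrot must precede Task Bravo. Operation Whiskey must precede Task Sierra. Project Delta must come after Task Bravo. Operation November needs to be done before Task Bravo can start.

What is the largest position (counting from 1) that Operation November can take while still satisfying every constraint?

5

Following every chain forward from Operation November, the operations that must come later are Task Sierra, Project Xray, Operation Whiskey, Project Delta, Task Bravo, Operation Tango — 6 of them.
So at least 6 operations follow Operation November, putting Operation November no later than position 5. That position is achievable by scheduling everything else first.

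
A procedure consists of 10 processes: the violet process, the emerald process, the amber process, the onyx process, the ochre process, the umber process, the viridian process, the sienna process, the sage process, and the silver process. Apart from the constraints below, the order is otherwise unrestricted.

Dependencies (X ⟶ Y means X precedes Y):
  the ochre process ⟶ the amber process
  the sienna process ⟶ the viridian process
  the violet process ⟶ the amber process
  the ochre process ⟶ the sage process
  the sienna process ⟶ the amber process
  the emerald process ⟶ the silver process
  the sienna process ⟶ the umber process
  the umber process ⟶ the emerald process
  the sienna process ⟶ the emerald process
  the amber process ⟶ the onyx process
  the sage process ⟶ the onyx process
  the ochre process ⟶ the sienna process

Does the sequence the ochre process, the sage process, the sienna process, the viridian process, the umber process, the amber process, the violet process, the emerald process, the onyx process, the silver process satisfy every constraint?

In the proposed order, the amber process appears before the violet process.
But one of the constraints requires the violet process before the amber process, so this ordering violates it.

No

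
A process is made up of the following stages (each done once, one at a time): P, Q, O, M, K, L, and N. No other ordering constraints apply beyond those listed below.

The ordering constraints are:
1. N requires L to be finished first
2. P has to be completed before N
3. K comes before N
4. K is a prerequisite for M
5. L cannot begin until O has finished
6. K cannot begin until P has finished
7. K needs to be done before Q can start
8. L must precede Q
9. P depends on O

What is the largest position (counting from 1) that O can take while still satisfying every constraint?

Following every chain forward from O, the stages that must come later are P, Q, M, K, L, N — 6 of them.
With 6 mandatory successors out of 7 stages total, the latest slot for O is 7−6 = 1, and it's reachable by doing all non-successors before O.

1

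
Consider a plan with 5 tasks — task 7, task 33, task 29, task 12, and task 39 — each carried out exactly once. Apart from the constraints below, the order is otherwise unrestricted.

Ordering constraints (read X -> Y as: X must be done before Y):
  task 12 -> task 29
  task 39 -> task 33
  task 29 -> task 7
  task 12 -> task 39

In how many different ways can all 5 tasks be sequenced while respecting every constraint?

Task 12 is the only task with nothing required before it, so every ordering starts there.
Enumerating by repeatedly choosing an available task (one whose prerequisites are all placed) gives 6 distinct complete orderings.

6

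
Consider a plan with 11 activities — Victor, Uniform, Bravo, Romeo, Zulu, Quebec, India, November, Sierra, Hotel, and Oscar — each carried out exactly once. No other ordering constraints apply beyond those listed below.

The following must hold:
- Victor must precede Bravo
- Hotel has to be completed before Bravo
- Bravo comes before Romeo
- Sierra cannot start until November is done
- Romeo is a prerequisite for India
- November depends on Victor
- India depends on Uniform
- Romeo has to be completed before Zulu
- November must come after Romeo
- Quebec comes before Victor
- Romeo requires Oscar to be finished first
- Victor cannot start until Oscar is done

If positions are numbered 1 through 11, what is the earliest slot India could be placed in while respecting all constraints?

8

Working backwards through the constraints from India, its full set of required predecessors is Victor, Uniform, Bravo, Romeo, Quebec, Hotel, Oscar — 7 of them.
With 7 mandatory predecessors, the earliest India can sit is position 7+1 = 8, and placing just those 7 first achieves it.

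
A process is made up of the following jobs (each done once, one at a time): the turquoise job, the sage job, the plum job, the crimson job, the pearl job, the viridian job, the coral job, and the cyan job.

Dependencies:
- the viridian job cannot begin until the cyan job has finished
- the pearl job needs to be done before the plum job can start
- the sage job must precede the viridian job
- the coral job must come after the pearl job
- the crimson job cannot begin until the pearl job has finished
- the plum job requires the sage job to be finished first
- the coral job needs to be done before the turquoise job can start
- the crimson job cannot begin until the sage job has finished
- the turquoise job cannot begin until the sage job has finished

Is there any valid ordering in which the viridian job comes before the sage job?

No

There is a dependency chain the sage job → the viridian job, so the viridian job always comes after the sage job.
Hence the viridian job can never be scheduled before the sage job.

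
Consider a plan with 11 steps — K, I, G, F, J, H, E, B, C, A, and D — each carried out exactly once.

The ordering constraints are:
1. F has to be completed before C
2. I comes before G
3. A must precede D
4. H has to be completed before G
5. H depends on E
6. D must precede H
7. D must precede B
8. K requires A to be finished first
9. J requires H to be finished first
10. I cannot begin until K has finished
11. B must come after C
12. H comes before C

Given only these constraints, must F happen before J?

No chain of constraints connects F to J in either direction.
There exist valid orderings with J before F, so F is not required to come first.

No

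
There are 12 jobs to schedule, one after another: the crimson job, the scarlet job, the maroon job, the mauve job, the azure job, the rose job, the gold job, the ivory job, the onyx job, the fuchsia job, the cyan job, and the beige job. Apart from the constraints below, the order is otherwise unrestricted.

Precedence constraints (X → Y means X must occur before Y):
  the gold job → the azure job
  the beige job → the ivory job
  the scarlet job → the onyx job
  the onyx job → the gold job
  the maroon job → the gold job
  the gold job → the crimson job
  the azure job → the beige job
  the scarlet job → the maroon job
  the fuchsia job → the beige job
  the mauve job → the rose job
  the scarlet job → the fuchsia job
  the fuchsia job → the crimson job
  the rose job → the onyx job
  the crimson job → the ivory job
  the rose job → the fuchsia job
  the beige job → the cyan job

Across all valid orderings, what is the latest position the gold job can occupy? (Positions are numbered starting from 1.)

The jobs that are forced after the gold job, directly or by a chain of constraints, are the crimson job, the azure job, the ivory job, the cyan job, the beige job. That's 5 jobs.
With 5 mandatory successors out of 12 jobs total, the latest slot for the gold job is 12−5 = 7, and it's reachable by doing all non-successors before the gold job.

7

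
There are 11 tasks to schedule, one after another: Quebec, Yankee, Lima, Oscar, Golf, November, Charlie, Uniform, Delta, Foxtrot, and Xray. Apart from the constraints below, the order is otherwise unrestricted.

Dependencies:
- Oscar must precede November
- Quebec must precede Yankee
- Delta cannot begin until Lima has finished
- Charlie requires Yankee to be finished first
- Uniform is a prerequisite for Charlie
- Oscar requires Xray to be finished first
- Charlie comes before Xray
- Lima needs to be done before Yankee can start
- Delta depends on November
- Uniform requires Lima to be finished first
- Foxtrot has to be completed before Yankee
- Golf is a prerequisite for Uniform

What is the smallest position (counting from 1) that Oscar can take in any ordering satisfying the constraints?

The tasks that are forced before Oscar, directly or transitively, are Quebec, Yankee, Lima, Golf, Charlie, Uniform, Foxtrot, Xray. That's 8 tasks.
So at minimum 8 tasks come before Oscar, putting Oscar no earlier than position 9. That position is achievable by scheduling exactly those predecessors first.

9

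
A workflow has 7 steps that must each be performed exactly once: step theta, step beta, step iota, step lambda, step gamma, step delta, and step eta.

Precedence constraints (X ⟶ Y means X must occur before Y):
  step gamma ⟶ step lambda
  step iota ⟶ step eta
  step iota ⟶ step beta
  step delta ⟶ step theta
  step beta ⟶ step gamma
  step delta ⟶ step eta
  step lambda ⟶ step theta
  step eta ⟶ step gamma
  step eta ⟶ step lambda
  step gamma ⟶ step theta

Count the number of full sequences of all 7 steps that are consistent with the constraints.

2 steps have no prerequisites (step iota, step delta), so any of them could come first.
Enumerating by repeatedly choosing an available step (one whose prerequisites are all placed) gives 5 distinct complete orderings.

5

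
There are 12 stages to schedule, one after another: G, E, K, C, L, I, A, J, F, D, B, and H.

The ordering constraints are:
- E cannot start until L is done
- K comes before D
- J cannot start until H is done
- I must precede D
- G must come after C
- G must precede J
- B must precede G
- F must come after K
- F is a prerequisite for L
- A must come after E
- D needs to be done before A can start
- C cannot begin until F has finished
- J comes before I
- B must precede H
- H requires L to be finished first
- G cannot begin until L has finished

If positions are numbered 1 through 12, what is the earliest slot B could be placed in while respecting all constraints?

1

B has no prerequisites at all, so it can go in position 1.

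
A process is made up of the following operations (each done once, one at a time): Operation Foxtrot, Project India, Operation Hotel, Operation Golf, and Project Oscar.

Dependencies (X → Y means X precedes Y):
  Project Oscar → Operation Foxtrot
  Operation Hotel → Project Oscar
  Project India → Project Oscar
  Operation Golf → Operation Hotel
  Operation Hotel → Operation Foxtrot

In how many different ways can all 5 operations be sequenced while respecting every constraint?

2 operations have no prerequisites (Project India, Operation Golf), so any of them could come first.
Enumerating by repeatedly choosing an available operation (one whose prerequisites are all placed) gives 3 distinct complete orderings.

3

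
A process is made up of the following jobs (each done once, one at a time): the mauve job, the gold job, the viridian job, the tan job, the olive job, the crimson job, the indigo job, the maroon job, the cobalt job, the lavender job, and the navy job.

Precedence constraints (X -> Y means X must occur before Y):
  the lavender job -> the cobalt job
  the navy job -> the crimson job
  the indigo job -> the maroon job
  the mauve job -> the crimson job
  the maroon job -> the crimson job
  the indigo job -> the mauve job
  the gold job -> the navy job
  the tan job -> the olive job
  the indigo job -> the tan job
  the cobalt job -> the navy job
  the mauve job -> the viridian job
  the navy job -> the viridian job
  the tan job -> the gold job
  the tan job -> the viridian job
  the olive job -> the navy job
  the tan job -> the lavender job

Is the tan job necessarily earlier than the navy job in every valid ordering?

Yes

Tracing the constraints gives a chain: the tan job → the olive job → the navy job.
That forces the tan job before the navy job in every valid schedule.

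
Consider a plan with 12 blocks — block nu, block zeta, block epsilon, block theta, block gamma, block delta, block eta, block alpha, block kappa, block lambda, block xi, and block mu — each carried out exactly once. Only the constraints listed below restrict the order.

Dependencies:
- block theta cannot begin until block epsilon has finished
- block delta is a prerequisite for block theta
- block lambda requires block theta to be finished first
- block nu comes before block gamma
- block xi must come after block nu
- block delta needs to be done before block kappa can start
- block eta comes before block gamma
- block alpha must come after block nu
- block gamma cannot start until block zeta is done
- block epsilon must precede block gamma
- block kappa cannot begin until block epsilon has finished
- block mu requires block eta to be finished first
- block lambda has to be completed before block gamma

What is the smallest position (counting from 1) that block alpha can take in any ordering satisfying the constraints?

2

The only block forced before block alpha (directly or transitively) is block nu.
With 1 mandatory predecessor, the earliest block alpha can sit is position 1+1 = 2, and placing just that one first achieves it.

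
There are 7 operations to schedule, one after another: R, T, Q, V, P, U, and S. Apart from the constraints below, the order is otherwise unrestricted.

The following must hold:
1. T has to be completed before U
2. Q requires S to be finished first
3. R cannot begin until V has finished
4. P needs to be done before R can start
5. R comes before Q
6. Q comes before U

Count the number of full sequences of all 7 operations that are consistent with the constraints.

4 operations have no prerequisites (T, V, P, S), so any of them could come first.
Enumerating by repeatedly choosing an available operation (one whose prerequisites are all placed) gives 48 distinct complete orderings.

48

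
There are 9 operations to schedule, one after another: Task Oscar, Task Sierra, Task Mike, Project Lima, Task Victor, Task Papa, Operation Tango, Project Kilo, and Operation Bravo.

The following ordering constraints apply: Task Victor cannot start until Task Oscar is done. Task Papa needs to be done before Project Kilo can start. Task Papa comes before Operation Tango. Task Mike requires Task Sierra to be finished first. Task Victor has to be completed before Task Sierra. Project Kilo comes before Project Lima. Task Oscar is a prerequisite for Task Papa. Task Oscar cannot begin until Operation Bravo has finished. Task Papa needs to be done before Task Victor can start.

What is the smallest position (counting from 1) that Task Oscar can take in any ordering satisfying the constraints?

Working backwards through the constraints from Task Oscar, its only required predecessor is Operation Bravo.
With 1 mandatory predecessor, the earliest Task Oscar can sit is position 1+1 = 2, and placing just that one first achieves it.

2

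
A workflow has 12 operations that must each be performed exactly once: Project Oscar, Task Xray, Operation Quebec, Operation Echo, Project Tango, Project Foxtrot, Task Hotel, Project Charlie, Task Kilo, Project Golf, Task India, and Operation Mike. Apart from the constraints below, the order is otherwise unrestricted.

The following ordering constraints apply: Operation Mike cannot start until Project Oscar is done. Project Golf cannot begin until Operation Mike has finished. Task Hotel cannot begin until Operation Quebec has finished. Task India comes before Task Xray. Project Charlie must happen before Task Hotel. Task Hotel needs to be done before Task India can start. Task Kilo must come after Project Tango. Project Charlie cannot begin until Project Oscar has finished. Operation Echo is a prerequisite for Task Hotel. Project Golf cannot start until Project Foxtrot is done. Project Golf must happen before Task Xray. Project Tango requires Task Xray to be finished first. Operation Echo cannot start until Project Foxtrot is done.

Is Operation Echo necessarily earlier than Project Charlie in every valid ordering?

Nothing in the constraints links Operation Echo and Project Charlie; they are unordered relative to each other.
A valid ordering placing Project Charlie before Operation Echo exists, so the answer is no.

No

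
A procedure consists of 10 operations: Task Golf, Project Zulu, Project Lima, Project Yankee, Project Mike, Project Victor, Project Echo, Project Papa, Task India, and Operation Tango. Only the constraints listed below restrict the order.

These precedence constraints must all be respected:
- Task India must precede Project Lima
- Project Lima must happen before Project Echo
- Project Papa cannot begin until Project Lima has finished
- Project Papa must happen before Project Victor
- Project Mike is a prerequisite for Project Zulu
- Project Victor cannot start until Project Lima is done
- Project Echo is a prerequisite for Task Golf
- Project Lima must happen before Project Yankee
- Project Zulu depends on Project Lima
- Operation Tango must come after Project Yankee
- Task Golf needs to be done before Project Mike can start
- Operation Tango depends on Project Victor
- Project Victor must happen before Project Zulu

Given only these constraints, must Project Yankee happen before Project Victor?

No

Project Yankee and Project Victor are not related by any chain of constraints.
A valid ordering placing Project Victor before Project Yankee exists, so the answer is no.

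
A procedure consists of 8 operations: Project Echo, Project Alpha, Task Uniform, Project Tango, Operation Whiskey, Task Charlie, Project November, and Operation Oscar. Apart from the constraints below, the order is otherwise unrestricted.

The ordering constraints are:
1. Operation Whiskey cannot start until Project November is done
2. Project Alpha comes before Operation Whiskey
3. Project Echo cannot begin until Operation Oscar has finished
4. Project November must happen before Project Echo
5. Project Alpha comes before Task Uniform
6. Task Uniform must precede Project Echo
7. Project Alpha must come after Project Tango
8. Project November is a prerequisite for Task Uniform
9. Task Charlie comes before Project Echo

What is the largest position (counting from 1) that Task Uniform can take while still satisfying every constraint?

The only operation forced after Task Uniform (directly or by a chain) is Project Echo.
So at least 1 operation follows Task Uniform, putting Task Uniform no later than position 7. That position is achievable by scheduling everything else first.

7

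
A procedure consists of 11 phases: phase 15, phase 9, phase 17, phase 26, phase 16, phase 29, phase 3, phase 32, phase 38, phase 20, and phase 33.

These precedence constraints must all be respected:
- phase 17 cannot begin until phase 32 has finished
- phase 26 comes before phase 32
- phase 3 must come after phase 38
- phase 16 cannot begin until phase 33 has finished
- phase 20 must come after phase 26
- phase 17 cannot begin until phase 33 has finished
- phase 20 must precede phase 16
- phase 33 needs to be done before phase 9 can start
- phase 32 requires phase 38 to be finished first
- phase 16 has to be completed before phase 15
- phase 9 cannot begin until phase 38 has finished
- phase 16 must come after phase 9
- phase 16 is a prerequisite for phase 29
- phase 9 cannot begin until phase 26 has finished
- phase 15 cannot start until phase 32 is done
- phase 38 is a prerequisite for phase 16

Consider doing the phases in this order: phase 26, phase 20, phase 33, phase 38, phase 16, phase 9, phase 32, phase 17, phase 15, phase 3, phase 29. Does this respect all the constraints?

In the proposed order, phase 16 appears before phase 9.
That contradicts the constraint that phase 9 must precede phase 16.

No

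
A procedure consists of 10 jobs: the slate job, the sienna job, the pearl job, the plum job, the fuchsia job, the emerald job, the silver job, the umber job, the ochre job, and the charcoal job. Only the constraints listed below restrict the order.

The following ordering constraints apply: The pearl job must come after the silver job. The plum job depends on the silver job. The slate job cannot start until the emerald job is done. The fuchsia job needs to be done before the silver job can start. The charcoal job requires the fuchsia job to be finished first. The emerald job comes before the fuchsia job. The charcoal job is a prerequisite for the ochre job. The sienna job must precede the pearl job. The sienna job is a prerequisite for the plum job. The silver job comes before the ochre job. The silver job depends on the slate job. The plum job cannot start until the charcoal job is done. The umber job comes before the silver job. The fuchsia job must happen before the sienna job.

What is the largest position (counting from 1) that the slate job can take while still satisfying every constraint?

Following every chain forward from the slate job, the jobs that must come later are the pearl job, the plum job, the silver job, the ochre job — 4 of them.
With 4 mandatory successors out of 10 jobs total, the latest slot for the slate job is 10−4 = 6, and it's reachable by doing all non-successors before the slate job.

6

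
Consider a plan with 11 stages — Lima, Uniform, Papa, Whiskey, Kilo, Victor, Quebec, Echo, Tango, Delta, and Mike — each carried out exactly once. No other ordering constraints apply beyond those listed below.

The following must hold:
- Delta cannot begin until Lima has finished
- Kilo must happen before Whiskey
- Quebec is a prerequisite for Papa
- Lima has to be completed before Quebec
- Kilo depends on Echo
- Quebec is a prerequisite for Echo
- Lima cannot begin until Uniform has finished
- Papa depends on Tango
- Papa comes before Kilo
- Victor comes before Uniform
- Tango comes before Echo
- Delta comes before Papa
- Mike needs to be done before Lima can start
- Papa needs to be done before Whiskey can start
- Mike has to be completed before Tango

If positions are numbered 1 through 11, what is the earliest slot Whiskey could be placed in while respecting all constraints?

11

Working backwards through the constraints from Whiskey, its full set of required predecessors is Lima, Uniform, Papa, Kilo, Victor, Quebec, Echo, Tango, Delta, Mike — 10 of them.
So at minimum 10 stages come before Whiskey, putting Whiskey no earlier than position 11. That position is achievable by scheduling exactly those predecessors first.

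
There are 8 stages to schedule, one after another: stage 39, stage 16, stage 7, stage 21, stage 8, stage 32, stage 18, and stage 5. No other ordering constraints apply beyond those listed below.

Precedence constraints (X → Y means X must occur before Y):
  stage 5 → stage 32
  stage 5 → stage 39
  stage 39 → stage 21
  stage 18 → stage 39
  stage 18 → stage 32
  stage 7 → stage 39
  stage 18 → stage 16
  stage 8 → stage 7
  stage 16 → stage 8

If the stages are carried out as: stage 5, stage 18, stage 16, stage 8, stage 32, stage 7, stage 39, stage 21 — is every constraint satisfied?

Yes

Going through the constraints one by one, each required predecessor appears earlier in the sequence than its dependent — e.g. stage 5 (position 1) is before stage 39 (position 7), as required.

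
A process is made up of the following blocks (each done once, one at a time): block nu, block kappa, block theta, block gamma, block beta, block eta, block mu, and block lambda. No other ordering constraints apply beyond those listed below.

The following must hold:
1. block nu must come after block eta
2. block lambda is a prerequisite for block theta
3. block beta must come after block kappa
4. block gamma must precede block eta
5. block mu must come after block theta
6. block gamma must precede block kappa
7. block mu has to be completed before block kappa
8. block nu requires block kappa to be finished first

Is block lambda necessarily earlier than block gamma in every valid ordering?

Nothing in the constraints links block lambda and block gamma; they are unordered relative to each other.
There exist valid orderings with block gamma before block lambda, so block lambda is not required to come first.

No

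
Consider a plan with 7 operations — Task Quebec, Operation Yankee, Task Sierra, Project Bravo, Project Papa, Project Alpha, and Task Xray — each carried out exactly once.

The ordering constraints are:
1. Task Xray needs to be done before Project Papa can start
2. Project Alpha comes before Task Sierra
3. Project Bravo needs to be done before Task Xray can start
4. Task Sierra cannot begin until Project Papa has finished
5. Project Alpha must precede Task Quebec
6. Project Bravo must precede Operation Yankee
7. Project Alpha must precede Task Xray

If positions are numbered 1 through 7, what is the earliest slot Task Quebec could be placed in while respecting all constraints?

The only operation forced before Task Quebec (directly or transitively) is Project Alpha.
So at minimum 1 operation comes before Task Quebec, putting Task Quebec no earlier than position 2. That position is achievable by scheduling exactly that predecessor first.

2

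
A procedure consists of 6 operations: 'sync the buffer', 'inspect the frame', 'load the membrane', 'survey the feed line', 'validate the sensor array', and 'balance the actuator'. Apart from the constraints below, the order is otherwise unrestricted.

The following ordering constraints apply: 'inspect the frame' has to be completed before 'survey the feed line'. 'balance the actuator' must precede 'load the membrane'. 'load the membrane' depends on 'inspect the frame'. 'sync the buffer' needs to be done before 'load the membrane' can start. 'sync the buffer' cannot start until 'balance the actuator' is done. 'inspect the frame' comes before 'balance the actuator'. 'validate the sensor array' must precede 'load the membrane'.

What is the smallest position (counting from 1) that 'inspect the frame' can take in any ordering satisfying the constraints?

No constraint forces any other operation before 'inspect the frame', so it can be placed first.

1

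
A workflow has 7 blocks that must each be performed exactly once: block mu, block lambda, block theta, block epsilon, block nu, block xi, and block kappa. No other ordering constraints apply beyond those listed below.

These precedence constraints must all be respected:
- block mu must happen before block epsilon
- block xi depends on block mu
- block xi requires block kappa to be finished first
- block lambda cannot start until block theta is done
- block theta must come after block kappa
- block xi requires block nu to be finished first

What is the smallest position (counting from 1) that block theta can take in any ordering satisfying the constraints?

Working backwards through the constraints from block theta, its only required predecessor is block kappa.
So at minimum 1 block comes before block theta, putting block theta no earlier than position 2. That position is achievable by scheduling exactly that predecessor first.

2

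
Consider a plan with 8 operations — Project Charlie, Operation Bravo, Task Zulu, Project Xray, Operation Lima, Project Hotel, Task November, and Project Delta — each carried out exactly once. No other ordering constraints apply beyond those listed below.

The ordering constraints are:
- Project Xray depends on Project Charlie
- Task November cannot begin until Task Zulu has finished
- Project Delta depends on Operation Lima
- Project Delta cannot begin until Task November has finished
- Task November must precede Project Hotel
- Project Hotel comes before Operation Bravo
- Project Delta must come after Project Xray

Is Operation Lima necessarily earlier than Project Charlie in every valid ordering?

Nothing in the constraints links Operation Lima and Project Charlie; they are unordered relative to each other.
A valid ordering placing Project Charlie before Operation Lima exists, so the answer is no.

No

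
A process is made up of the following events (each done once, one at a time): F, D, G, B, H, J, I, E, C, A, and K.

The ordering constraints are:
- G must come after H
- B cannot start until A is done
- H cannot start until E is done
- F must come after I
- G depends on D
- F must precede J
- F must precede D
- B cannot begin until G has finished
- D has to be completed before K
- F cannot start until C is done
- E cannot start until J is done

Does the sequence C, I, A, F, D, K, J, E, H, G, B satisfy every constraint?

Yes

Every stated constraint is respected: A sits at position 3, ahead of B at position 11, and each of the other listed pairs likewise has the predecessor earlier in the sequence.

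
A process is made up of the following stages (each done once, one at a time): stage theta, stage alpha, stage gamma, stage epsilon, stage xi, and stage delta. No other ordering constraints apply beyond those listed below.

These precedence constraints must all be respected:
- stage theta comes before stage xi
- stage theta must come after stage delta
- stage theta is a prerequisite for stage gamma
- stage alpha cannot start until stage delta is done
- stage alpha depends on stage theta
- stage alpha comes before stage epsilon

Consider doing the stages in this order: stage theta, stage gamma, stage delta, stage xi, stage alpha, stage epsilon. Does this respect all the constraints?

The sequence places stage theta ahead of stage delta.
That contradicts the constraint that stage delta must precede stage theta.

No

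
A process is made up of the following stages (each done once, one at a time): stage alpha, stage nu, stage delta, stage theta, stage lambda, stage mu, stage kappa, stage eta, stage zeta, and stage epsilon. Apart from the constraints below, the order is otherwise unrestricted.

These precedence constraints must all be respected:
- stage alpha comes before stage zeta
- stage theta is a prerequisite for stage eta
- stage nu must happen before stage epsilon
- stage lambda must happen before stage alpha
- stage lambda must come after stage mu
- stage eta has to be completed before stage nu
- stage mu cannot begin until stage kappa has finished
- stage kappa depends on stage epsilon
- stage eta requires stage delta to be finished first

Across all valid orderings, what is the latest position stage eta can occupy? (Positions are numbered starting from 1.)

3

Every stage that must follow stage eta has to come after it. Tracing all chains starting from stage eta, those stages are: stage alpha, stage nu, stage lambda, stage mu, stage kappa, stage zeta, stage epsilon — 7 in total.
So at least 7 stages follow stage eta, putting stage eta no later than position 3. That position is achievable by scheduling everything else first.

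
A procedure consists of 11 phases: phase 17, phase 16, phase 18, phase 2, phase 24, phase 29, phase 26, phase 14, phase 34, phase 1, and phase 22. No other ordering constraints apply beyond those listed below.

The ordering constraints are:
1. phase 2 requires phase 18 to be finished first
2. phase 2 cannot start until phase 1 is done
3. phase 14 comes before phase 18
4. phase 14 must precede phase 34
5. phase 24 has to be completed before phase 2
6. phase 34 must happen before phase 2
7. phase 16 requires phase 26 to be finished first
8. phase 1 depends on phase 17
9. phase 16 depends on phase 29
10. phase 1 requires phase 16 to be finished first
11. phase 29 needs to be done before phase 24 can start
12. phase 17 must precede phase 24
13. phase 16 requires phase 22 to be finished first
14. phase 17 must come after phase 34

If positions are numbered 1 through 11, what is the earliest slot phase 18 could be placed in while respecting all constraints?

2

The only phase forced before phase 18 (directly or transitively) is phase 14.
So at minimum 1 phase comes before phase 18, putting phase 18 no earlier than position 2. That position is achievable by scheduling exactly that predecessor first.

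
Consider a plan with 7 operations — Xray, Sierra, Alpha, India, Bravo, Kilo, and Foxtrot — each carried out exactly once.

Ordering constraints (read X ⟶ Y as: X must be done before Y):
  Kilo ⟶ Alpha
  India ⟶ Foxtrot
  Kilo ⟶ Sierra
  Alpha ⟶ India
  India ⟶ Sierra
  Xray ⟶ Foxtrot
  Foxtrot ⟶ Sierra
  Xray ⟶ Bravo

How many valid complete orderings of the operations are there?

The operations with no prerequisites are Xray, Kilo; any of them can be placed first.
Counting all ways to extend the partial order to a total order gives 18.

18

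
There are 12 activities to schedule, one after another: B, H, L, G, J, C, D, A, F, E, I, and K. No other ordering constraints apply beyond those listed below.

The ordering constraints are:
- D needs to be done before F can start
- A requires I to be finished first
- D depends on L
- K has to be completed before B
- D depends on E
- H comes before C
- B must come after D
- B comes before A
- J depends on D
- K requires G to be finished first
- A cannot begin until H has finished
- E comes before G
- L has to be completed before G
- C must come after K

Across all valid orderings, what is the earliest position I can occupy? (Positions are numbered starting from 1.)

No constraint forces any other activity before I, so it can be placed first.

1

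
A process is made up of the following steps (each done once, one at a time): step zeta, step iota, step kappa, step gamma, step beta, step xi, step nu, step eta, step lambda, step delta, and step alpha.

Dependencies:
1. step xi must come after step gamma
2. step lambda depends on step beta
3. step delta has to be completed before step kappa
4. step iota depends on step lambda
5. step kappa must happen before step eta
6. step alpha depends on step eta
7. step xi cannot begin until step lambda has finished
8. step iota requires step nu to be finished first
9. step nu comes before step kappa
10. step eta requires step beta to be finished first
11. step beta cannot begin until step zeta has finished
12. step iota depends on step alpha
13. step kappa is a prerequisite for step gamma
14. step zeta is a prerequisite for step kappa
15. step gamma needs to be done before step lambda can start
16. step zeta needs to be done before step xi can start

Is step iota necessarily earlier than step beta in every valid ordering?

The constraints actually force step beta before step iota (via step beta → step lambda → step iota), not the other way around.
So step iota never precedes step beta.

No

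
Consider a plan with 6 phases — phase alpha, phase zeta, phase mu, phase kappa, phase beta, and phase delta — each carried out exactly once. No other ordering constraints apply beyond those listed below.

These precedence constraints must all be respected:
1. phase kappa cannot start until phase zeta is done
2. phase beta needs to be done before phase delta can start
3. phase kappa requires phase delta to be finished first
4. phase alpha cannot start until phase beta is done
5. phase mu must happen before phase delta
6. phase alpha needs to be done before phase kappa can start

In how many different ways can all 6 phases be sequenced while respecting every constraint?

25

3 phases have no prerequisites (phase zeta, phase mu, phase beta), so any of them could come first.
Systematically extending each partial ordering one phase at a time and counting, there are 25 complete orderings.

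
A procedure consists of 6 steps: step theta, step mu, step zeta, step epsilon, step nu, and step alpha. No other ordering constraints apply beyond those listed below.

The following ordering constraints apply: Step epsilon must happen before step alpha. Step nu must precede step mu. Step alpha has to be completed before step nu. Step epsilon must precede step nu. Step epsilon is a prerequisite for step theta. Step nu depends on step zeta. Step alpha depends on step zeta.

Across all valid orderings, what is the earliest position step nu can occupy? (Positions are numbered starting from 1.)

The steps that are forced before step nu, directly or transitively, are step zeta, step epsilon, step alpha. That's 3 steps.
With 3 mandatory predecessors, the earliest step nu can sit is position 3+1 = 4, and placing just those 3 first achieves it.

4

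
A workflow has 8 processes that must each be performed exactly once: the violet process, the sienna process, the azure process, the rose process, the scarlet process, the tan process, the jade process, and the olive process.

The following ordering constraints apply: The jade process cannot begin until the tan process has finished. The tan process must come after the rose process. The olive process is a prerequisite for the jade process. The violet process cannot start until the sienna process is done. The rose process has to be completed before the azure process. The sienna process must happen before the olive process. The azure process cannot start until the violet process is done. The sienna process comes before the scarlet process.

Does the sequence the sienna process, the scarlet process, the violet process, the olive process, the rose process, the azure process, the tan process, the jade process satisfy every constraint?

Every stated constraint is respected: the olive process sits at position 4, ahead of the jade process at position 8, and each of the other listed pairs likewise has the predecessor earlier in the sequence.

Yes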